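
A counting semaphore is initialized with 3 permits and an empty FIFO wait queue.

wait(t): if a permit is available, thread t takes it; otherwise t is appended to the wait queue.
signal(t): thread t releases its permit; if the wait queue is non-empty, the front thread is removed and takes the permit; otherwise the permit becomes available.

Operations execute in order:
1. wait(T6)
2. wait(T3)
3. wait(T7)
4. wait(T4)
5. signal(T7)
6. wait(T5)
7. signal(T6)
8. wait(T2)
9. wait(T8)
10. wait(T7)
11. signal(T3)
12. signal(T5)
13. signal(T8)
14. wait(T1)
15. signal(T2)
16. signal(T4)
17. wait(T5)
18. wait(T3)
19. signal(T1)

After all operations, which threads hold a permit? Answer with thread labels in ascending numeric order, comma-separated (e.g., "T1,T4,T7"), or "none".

Step 1: wait(T6) -> count=2 queue=[] holders={T6}
Step 2: wait(T3) -> count=1 queue=[] holders={T3,T6}
Step 3: wait(T7) -> count=0 queue=[] holders={T3,T6,T7}
Step 4: wait(T4) -> count=0 queue=[T4] holders={T3,T6,T7}
Step 5: signal(T7) -> count=0 queue=[] holders={T3,T4,T6}
Step 6: wait(T5) -> count=0 queue=[T5] holders={T3,T4,T6}
Step 7: signal(T6) -> count=0 queue=[] holders={T3,T4,T5}
Step 8: wait(T2) -> count=0 queue=[T2] holders={T3,T4,T5}
Step 9: wait(T8) -> count=0 queue=[T2,T8] holders={T3,T4,T5}
Step 10: wait(T7) -> count=0 queue=[T2,T8,T7] holders={T3,T4,T5}
Step 11: signal(T3) -> count=0 queue=[T8,T7] holders={T2,T4,T5}
Step 12: signal(T5) -> count=0 queue=[T7] holders={T2,T4,T8}
Step 13: signal(T8) -> count=0 queue=[] holders={T2,T4,T7}
Step 14: wait(T1) -> count=0 queue=[T1] holders={T2,T4,T7}
Step 15: signal(T2) -> count=0 queue=[] holders={T1,T4,T7}
Step 16: signal(T4) -> count=1 queue=[] holders={T1,T7}
Step 17: wait(T5) -> count=0 queue=[] holders={T1,T5,T7}
Step 18: wait(T3) -> count=0 queue=[T3] holders={T1,T5,T7}
Step 19: signal(T1) -> count=0 queue=[] holders={T3,T5,T7}
Final holders: T3,T5,T7

Answer: T3,T5,T7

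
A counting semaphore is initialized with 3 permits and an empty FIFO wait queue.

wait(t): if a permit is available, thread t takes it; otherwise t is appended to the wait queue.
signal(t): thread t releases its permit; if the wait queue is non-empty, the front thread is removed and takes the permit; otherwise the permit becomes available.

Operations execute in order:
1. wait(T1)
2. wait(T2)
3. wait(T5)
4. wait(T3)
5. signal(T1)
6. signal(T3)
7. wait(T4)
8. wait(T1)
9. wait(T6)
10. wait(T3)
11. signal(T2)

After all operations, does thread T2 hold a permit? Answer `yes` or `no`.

Step 1: wait(T1) -> count=2 queue=[] holders={T1}
Step 2: wait(T2) -> count=1 queue=[] holders={T1,T2}
Step 3: wait(T5) -> count=0 queue=[] holders={T1,T2,T5}
Step 4: wait(T3) -> count=0 queue=[T3] holders={T1,T2,T5}
Step 5: signal(T1) -> count=0 queue=[] holders={T2,T3,T5}
Step 6: signal(T3) -> count=1 queue=[] holders={T2,T5}
Step 7: wait(T4) -> count=0 queue=[] holders={T2,T4,T5}
Step 8: wait(T1) -> count=0 queue=[T1] holders={T2,T4,T5}
Step 9: wait(T6) -> count=0 queue=[T1,T6] holders={T2,T4,T5}
Step 10: wait(T3) -> count=0 queue=[T1,T6,T3] holders={T2,T4,T5}
Step 11: signal(T2) -> count=0 queue=[T6,T3] holders={T1,T4,T5}
Final holders: {T1,T4,T5} -> T2 not in holders

Answer: no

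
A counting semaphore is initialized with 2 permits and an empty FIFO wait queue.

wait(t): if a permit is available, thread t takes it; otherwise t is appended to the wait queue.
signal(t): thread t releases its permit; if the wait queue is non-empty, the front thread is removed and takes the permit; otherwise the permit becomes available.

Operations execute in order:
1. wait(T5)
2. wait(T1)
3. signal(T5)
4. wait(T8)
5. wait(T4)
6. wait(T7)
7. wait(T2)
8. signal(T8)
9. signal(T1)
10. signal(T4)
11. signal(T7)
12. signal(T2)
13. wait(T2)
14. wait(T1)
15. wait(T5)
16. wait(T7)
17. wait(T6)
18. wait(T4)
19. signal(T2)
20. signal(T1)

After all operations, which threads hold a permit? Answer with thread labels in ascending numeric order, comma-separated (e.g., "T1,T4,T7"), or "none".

Step 1: wait(T5) -> count=1 queue=[] holders={T5}
Step 2: wait(T1) -> count=0 queue=[] holders={T1,T5}
Step 3: signal(T5) -> count=1 queue=[] holders={T1}
Step 4: wait(T8) -> count=0 queue=[] holders={T1,T8}
Step 5: wait(T4) -> count=0 queue=[T4] holders={T1,T8}
Step 6: wait(T7) -> count=0 queue=[T4,T7] holders={T1,T8}
Step 7: wait(T2) -> count=0 queue=[T4,T7,T2] holders={T1,T8}
Step 8: signal(T8) -> count=0 queue=[T7,T2] holders={T1,T4}
Step 9: signal(T1) -> count=0 queue=[T2] holders={T4,T7}
Step 10: signal(T4) -> count=0 queue=[] holders={T2,T7}
Step 11: signal(T7) -> count=1 queue=[] holders={T2}
Step 12: signal(T2) -> count=2 queue=[] holders={none}
Step 13: wait(T2) -> count=1 queue=[] holders={T2}
Step 14: wait(T1) -> count=0 queue=[] holders={T1,T2}
Step 15: wait(T5) -> count=0 queue=[T5] holders={T1,T2}
Step 16: wait(T7) -> count=0 queue=[T5,T7] holders={T1,T2}
Step 17: wait(T6) -> count=0 queue=[T5,T7,T6] holders={T1,T2}
Step 18: wait(T4) -> count=0 queue=[T5,T7,T6,T4] holders={T1,T2}
Step 19: signal(T2) -> count=0 queue=[T7,T6,T4] holders={T1,T5}
Step 20: signal(T1) -> count=0 queue=[T6,T4] holders={T5,T7}
Final holders: T5,T7

Answer: T5,T7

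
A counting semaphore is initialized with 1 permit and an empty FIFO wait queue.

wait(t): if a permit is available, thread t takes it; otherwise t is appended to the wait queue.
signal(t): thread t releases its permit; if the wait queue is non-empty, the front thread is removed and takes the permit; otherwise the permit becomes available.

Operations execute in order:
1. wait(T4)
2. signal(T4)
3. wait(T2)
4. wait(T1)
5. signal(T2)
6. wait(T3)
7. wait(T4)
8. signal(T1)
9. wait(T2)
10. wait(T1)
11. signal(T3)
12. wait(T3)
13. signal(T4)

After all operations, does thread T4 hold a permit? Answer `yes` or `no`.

Step 1: wait(T4) -> count=0 queue=[] holders={T4}
Step 2: signal(T4) -> count=1 queue=[] holders={none}
Step 3: wait(T2) -> count=0 queue=[] holders={T2}
Step 4: wait(T1) -> count=0 queue=[T1] holders={T2}
Step 5: signal(T2) -> count=0 queue=[] holders={T1}
Step 6: wait(T3) -> count=0 queue=[T3] holders={T1}
Step 7: wait(T4) -> count=0 queue=[T3,T4] holders={T1}
Step 8: signal(T1) -> count=0 queue=[T4] holders={T3}
Step 9: wait(T2) -> count=0 queue=[T4,T2] holders={T3}
Step 10: wait(T1) -> count=0 queue=[T4,T2,T1] holders={T3}
Step 11: signal(T3) -> count=0 queue=[T2,T1] holders={T4}
Step 12: wait(T3) -> count=0 queue=[T2,T1,T3] holders={T4}
Step 13: signal(T4) -> count=0 queue=[T1,T3] holders={T2}
Final holders: {T2} -> T4 not in holders

Answer: no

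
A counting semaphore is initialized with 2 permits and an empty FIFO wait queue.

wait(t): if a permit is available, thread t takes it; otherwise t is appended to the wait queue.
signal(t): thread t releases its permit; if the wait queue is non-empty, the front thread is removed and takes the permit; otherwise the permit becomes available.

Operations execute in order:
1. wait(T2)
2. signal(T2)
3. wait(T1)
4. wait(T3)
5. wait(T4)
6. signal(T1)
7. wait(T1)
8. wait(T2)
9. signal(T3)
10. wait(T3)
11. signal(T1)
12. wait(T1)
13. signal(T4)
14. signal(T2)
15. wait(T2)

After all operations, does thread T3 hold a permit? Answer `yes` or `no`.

Answer: yes

Derivation:
Step 1: wait(T2) -> count=1 queue=[] holders={T2}
Step 2: signal(T2) -> count=2 queue=[] holders={none}
Step 3: wait(T1) -> count=1 queue=[] holders={T1}
Step 4: wait(T3) -> count=0 queue=[] holders={T1,T3}
Step 5: wait(T4) -> count=0 queue=[T4] holders={T1,T3}
Step 6: signal(T1) -> count=0 queue=[] holders={T3,T4}
Step 7: wait(T1) -> count=0 queue=[T1] holders={T3,T4}
Step 8: wait(T2) -> count=0 queue=[T1,T2] holders={T3,T4}
Step 9: signal(T3) -> count=0 queue=[T2] holders={T1,T4}
Step 10: wait(T3) -> count=0 queue=[T2,T3] holders={T1,T4}
Step 11: signal(T1) -> count=0 queue=[T3] holders={T2,T4}
Step 12: wait(T1) -> count=0 queue=[T3,T1] holders={T2,T4}
Step 13: signal(T4) -> count=0 queue=[T1] holders={T2,T3}
Step 14: signal(T2) -> count=0 queue=[] holders={T1,T3}
Step 15: wait(T2) -> count=0 queue=[T2] holders={T1,T3}
Final holders: {T1,T3} -> T3 in holders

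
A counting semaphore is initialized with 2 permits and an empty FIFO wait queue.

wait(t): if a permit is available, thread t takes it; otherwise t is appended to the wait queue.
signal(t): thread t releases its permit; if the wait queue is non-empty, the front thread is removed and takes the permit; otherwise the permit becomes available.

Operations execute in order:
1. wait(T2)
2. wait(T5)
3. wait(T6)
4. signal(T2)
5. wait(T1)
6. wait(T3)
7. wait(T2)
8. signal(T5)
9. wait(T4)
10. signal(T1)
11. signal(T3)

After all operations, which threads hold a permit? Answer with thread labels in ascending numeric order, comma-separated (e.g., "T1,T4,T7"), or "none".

Answer: T2,T6

Derivation:
Step 1: wait(T2) -> count=1 queue=[] holders={T2}
Step 2: wait(T5) -> count=0 queue=[] holders={T2,T5}
Step 3: wait(T6) -> count=0 queue=[T6] holders={T2,T5}
Step 4: signal(T2) -> count=0 queue=[] holders={T5,T6}
Step 5: wait(T1) -> count=0 queue=[T1] holders={T5,T6}
Step 6: wait(T3) -> count=0 queue=[T1,T3] holders={T5,T6}
Step 7: wait(T2) -> count=0 queue=[T1,T3,T2] holders={T5,T6}
Step 8: signal(T5) -> count=0 queue=[T3,T2] holders={T1,T6}
Step 9: wait(T4) -> count=0 queue=[T3,T2,T4] holders={T1,T6}
Step 10: signal(T1) -> count=0 queue=[T2,T4] holders={T3,T6}
Step 11: signal(T3) -> count=0 queue=[T4] holders={T2,T6}
Final holders: T2,T6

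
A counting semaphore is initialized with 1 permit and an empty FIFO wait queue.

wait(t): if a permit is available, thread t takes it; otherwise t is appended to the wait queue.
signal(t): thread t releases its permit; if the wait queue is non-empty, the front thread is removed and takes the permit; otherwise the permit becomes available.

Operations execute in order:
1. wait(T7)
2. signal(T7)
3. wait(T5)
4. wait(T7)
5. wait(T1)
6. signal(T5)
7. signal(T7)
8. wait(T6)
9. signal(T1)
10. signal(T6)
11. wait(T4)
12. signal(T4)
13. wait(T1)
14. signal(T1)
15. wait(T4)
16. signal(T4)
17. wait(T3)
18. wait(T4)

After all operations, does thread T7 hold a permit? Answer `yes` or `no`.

Step 1: wait(T7) -> count=0 queue=[] holders={T7}
Step 2: signal(T7) -> count=1 queue=[] holders={none}
Step 3: wait(T5) -> count=0 queue=[] holders={T5}
Step 4: wait(T7) -> count=0 queue=[T7] holders={T5}
Step 5: wait(T1) -> count=0 queue=[T7,T1] holders={T5}
Step 6: signal(T5) -> count=0 queue=[T1] holders={T7}
Step 7: signal(T7) -> count=0 queue=[] holders={T1}
Step 8: wait(T6) -> count=0 queue=[T6] holders={T1}
Step 9: signal(T1) -> count=0 queue=[] holders={T6}
Step 10: signal(T6) -> count=1 queue=[] holders={none}
Step 11: wait(T4) -> count=0 queue=[] holders={T4}
Step 12: signal(T4) -> count=1 queue=[] holders={none}
Step 13: wait(T1) -> count=0 queue=[] holders={T1}
Step 14: signal(T1) -> count=1 queue=[] holders={none}
Step 15: wait(T4) -> count=0 queue=[] holders={T4}
Step 16: signal(T4) -> count=1 queue=[] holders={none}
Step 17: wait(T3) -> count=0 queue=[] holders={T3}
Step 18: wait(T4) -> count=0 queue=[T4] holders={T3}
Final holders: {T3} -> T7 not in holders

Answer: no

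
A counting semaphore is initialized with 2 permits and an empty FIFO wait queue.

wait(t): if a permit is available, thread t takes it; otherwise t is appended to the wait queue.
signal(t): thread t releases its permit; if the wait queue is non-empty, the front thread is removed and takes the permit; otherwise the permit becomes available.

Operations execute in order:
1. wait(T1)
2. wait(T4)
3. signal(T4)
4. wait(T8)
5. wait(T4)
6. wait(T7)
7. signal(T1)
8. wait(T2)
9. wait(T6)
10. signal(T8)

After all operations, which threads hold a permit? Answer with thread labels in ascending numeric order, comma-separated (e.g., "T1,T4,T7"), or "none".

Answer: T4,T7

Derivation:
Step 1: wait(T1) -> count=1 queue=[] holders={T1}
Step 2: wait(T4) -> count=0 queue=[] holders={T1,T4}
Step 3: signal(T4) -> count=1 queue=[] holders={T1}
Step 4: wait(T8) -> count=0 queue=[] holders={T1,T8}
Step 5: wait(T4) -> count=0 queue=[T4] holders={T1,T8}
Step 6: wait(T7) -> count=0 queue=[T4,T7] holders={T1,T8}
Step 7: signal(T1) -> count=0 queue=[T7] holders={T4,T8}
Step 8: wait(T2) -> count=0 queue=[T7,T2] holders={T4,T8}
Step 9: wait(T6) -> count=0 queue=[T7,T2,T6] holders={T4,T8}
Step 10: signal(T8) -> count=0 queue=[T2,T6] holders={T4,T7}
Final holders: T4,T7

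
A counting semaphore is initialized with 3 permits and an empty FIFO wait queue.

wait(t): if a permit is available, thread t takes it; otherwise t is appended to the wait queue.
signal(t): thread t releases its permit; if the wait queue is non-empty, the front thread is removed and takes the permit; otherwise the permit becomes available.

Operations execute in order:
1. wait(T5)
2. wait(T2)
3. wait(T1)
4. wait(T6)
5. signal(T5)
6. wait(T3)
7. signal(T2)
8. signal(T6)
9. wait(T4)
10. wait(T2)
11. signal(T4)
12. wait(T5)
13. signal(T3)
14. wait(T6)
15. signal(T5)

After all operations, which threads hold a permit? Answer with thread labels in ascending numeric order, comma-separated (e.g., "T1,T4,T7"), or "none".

Step 1: wait(T5) -> count=2 queue=[] holders={T5}
Step 2: wait(T2) -> count=1 queue=[] holders={T2,T5}
Step 3: wait(T1) -> count=0 queue=[] holders={T1,T2,T5}
Step 4: wait(T6) -> count=0 queue=[T6] holders={T1,T2,T5}
Step 5: signal(T5) -> count=0 queue=[] holders={T1,T2,T6}
Step 6: wait(T3) -> count=0 queue=[T3] holders={T1,T2,T6}
Step 7: signal(T2) -> count=0 queue=[] holders={T1,T3,T6}
Step 8: signal(T6) -> count=1 queue=[] holders={T1,T3}
Step 9: wait(T4) -> count=0 queue=[] holders={T1,T3,T4}
Step 10: wait(T2) -> count=0 queue=[T2] holders={T1,T3,T4}
Step 11: signal(T4) -> count=0 queue=[] holders={T1,T2,T3}
Step 12: wait(T5) -> count=0 queue=[T5] holders={T1,T2,T3}
Step 13: signal(T3) -> count=0 queue=[] holders={T1,T2,T5}
Step 14: wait(T6) -> count=0 queue=[T6] holders={T1,T2,T5}
Step 15: signal(T5) -> count=0 queue=[] holders={T1,T2,T6}
Final holders: T1,T2,T6

Answer: T1,T2,T6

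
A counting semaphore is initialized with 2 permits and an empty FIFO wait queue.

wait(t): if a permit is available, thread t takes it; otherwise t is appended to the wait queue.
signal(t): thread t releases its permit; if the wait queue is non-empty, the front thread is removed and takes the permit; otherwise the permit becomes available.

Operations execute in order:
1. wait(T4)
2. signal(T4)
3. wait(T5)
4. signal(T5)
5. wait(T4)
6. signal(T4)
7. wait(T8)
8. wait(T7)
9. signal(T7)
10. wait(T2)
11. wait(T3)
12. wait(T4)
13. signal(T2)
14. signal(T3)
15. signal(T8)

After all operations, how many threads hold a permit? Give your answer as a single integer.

Step 1: wait(T4) -> count=1 queue=[] holders={T4}
Step 2: signal(T4) -> count=2 queue=[] holders={none}
Step 3: wait(T5) -> count=1 queue=[] holders={T5}
Step 4: signal(T5) -> count=2 queue=[] holders={none}
Step 5: wait(T4) -> count=1 queue=[] holders={T4}
Step 6: signal(T4) -> count=2 queue=[] holders={none}
Step 7: wait(T8) -> count=1 queue=[] holders={T8}
Step 8: wait(T7) -> count=0 queue=[] holders={T7,T8}
Step 9: signal(T7) -> count=1 queue=[] holders={T8}
Step 10: wait(T2) -> count=0 queue=[] holders={T2,T8}
Step 11: wait(T3) -> count=0 queue=[T3] holders={T2,T8}
Step 12: wait(T4) -> count=0 queue=[T3,T4] holders={T2,T8}
Step 13: signal(T2) -> count=0 queue=[T4] holders={T3,T8}
Step 14: signal(T3) -> count=0 queue=[] holders={T4,T8}
Step 15: signal(T8) -> count=1 queue=[] holders={T4}
Final holders: {T4} -> 1 thread(s)

Answer: 1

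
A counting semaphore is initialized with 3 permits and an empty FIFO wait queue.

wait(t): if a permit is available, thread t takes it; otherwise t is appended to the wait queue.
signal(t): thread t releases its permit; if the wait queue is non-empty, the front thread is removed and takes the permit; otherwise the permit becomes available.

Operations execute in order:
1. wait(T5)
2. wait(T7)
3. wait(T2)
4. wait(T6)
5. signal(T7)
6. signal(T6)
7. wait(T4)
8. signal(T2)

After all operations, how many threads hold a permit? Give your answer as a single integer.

Step 1: wait(T5) -> count=2 queue=[] holders={T5}
Step 2: wait(T7) -> count=1 queue=[] holders={T5,T7}
Step 3: wait(T2) -> count=0 queue=[] holders={T2,T5,T7}
Step 4: wait(T6) -> count=0 queue=[T6] holders={T2,T5,T7}
Step 5: signal(T7) -> count=0 queue=[] holders={T2,T5,T6}
Step 6: signal(T6) -> count=1 queue=[] holders={T2,T5}
Step 7: wait(T4) -> count=0 queue=[] holders={T2,T4,T5}
Step 8: signal(T2) -> count=1 queue=[] holders={T4,T5}
Final holders: {T4,T5} -> 2 thread(s)

Answer: 2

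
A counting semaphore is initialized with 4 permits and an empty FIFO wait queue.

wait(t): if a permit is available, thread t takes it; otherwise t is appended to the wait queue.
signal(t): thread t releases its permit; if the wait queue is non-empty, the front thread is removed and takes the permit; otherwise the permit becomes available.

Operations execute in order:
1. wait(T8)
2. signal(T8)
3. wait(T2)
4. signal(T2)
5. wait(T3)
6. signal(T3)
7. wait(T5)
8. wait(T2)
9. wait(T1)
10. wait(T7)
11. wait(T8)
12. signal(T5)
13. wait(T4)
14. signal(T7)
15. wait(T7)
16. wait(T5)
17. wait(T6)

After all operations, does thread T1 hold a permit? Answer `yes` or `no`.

Answer: yes

Derivation:
Step 1: wait(T8) -> count=3 queue=[] holders={T8}
Step 2: signal(T8) -> count=4 queue=[] holders={none}
Step 3: wait(T2) -> count=3 queue=[] holders={T2}
Step 4: signal(T2) -> count=4 queue=[] holders={none}
Step 5: wait(T3) -> count=3 queue=[] holders={T3}
Step 6: signal(T3) -> count=4 queue=[] holders={none}
Step 7: wait(T5) -> count=3 queue=[] holders={T5}
Step 8: wait(T2) -> count=2 queue=[] holders={T2,T5}
Step 9: wait(T1) -> count=1 queue=[] holders={T1,T2,T5}
Step 10: wait(T7) -> count=0 queue=[] holders={T1,T2,T5,T7}
Step 11: wait(T8) -> count=0 queue=[T8] holders={T1,T2,T5,T7}
Step 12: signal(T5) -> count=0 queue=[] holders={T1,T2,T7,T8}
Step 13: wait(T4) -> count=0 queue=[T4] holders={T1,T2,T7,T8}
Step 14: signal(T7) -> count=0 queue=[] holders={T1,T2,T4,T8}
Step 15: wait(T7) -> count=0 queue=[T7] holders={T1,T2,T4,T8}
Step 16: wait(T5) -> count=0 queue=[T7,T5] holders={T1,T2,T4,T8}
Step 17: wait(T6) -> count=0 queue=[T7,T5,T6] holders={T1,T2,T4,T8}
Final holders: {T1,T2,T4,T8} -> T1 in holders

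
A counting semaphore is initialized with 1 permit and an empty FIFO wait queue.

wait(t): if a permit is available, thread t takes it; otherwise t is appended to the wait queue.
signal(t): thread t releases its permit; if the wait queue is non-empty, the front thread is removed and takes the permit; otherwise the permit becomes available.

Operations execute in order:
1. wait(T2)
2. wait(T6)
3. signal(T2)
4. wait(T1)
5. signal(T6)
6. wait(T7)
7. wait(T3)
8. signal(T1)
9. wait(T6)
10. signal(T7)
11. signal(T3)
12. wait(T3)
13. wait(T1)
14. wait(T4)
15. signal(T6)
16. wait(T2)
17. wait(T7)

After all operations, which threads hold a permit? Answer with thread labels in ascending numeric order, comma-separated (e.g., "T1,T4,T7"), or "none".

Answer: T3

Derivation:
Step 1: wait(T2) -> count=0 queue=[] holders={T2}
Step 2: wait(T6) -> count=0 queue=[T6] holders={T2}
Step 3: signal(T2) -> count=0 queue=[] holders={T6}
Step 4: wait(T1) -> count=0 queue=[T1] holders={T6}
Step 5: signal(T6) -> count=0 queue=[] holders={T1}
Step 6: wait(T7) -> count=0 queue=[T7] holders={T1}
Step 7: wait(T3) -> count=0 queue=[T7,T3] holders={T1}
Step 8: signal(T1) -> count=0 queue=[T3] holders={T7}
Step 9: wait(T6) -> count=0 queue=[T3,T6] holders={T7}
Step 10: signal(T7) -> count=0 queue=[T6] holders={T3}
Step 11: signal(T3) -> count=0 queue=[] holders={T6}
Step 12: wait(T3) -> count=0 queue=[T3] holders={T6}
Step 13: wait(T1) -> count=0 queue=[T3,T1] holders={T6}
Step 14: wait(T4) -> count=0 queue=[T3,T1,T4] holders={T6}
Step 15: signal(T6) -> count=0 queue=[T1,T4] holders={T3}
Step 16: wait(T2) -> count=0 queue=[T1,T4,T2] holders={T3}
Step 17: wait(T7) -> count=0 queue=[T1,T4,T2,T7] holders={T3}
Final holders: T3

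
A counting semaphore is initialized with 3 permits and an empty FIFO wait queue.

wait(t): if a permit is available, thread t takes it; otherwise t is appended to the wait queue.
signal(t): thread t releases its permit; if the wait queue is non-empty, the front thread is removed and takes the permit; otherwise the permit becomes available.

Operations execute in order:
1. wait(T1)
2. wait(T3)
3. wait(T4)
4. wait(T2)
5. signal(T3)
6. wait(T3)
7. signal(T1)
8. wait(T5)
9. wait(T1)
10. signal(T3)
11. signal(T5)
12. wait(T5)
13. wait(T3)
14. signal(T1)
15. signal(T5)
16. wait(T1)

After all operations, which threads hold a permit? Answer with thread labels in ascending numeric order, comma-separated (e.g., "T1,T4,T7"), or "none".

Answer: T2,T3,T4

Derivation:
Step 1: wait(T1) -> count=2 queue=[] holders={T1}
Step 2: wait(T3) -> count=1 queue=[] holders={T1,T3}
Step 3: wait(T4) -> count=0 queue=[] holders={T1,T3,T4}
Step 4: wait(T2) -> count=0 queue=[T2] holders={T1,T3,T4}
Step 5: signal(T3) -> count=0 queue=[] holders={T1,T2,T4}
Step 6: wait(T3) -> count=0 queue=[T3] holders={T1,T2,T4}
Step 7: signal(T1) -> count=0 queue=[] holders={T2,T3,T4}
Step 8: wait(T5) -> count=0 queue=[T5] holders={T2,T3,T4}
Step 9: wait(T1) -> count=0 queue=[T5,T1] holders={T2,T3,T4}
Step 10: signal(T3) -> count=0 queue=[T1] holders={T2,T4,T5}
Step 11: signal(T5) -> count=0 queue=[] holders={T1,T2,T4}
Step 12: wait(T5) -> count=0 queue=[T5] holders={T1,T2,T4}
Step 13: wait(T3) -> count=0 queue=[T5,T3] holders={T1,T2,T4}
Step 14: signal(T1) -> count=0 queue=[T3] holders={T2,T4,T5}
Step 15: signal(T5) -> count=0 queue=[] holders={T2,T3,T4}
Step 16: wait(T1) -> count=0 queue=[T1] holders={T2,T3,T4}
Final holders: T2,T3,T4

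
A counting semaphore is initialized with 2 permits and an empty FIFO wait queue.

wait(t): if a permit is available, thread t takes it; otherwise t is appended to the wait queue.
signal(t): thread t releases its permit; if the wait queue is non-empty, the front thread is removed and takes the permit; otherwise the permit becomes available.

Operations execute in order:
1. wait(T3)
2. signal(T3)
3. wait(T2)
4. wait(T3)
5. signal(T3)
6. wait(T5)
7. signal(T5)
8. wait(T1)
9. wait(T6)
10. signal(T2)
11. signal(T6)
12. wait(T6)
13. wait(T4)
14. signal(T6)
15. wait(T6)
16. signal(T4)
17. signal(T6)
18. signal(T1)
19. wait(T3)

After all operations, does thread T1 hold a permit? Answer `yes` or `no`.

Answer: no

Derivation:
Step 1: wait(T3) -> count=1 queue=[] holders={T3}
Step 2: signal(T3) -> count=2 queue=[] holders={none}
Step 3: wait(T2) -> count=1 queue=[] holders={T2}
Step 4: wait(T3) -> count=0 queue=[] holders={T2,T3}
Step 5: signal(T3) -> count=1 queue=[] holders={T2}
Step 6: wait(T5) -> count=0 queue=[] holders={T2,T5}
Step 7: signal(T5) -> count=1 queue=[] holders={T2}
Step 8: wait(T1) -> count=0 queue=[] holders={T1,T2}
Step 9: wait(T6) -> count=0 queue=[T6] holders={T1,T2}
Step 10: signal(T2) -> count=0 queue=[] holders={T1,T6}
Step 11: signal(T6) -> count=1 queue=[] holders={T1}
Step 12: wait(T6) -> count=0 queue=[] holders={T1,T6}
Step 13: wait(T4) -> count=0 queue=[T4] holders={T1,T6}
Step 14: signal(T6) -> count=0 queue=[] holders={T1,T4}
Step 15: wait(T6) -> count=0 queue=[T6] holders={T1,T4}
Step 16: signal(T4) -> count=0 queue=[] holders={T1,T6}
Step 17: signal(T6) -> count=1 queue=[] holders={T1}
Step 18: signal(T1) -> count=2 queue=[] holders={none}
Step 19: wait(T3) -> count=1 queue=[] holders={T3}
Final holders: {T3} -> T1 not in holders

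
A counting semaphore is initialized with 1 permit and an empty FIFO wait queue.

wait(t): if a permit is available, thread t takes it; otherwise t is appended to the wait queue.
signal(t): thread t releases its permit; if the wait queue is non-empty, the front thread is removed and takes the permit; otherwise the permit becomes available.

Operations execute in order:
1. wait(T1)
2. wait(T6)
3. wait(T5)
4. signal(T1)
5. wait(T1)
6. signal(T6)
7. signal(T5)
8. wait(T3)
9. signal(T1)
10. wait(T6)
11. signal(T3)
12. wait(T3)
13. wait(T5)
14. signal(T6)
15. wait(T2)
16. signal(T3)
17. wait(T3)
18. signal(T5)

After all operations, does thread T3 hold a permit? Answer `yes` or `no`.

Step 1: wait(T1) -> count=0 queue=[] holders={T1}
Step 2: wait(T6) -> count=0 queue=[T6] holders={T1}
Step 3: wait(T5) -> count=0 queue=[T6,T5] holders={T1}
Step 4: signal(T1) -> count=0 queue=[T5] holders={T6}
Step 5: wait(T1) -> count=0 queue=[T5,T1] holders={T6}
Step 6: signal(T6) -> count=0 queue=[T1] holders={T5}
Step 7: signal(T5) -> count=0 queue=[] holders={T1}
Step 8: wait(T3) -> count=0 queue=[T3] holders={T1}
Step 9: signal(T1) -> count=0 queue=[] holders={T3}
Step 10: wait(T6) -> count=0 queue=[T6] holders={T3}
Step 11: signal(T3) -> count=0 queue=[] holders={T6}
Step 12: wait(T3) -> count=0 queue=[T3] holders={T6}
Step 13: wait(T5) -> count=0 queue=[T3,T5] holders={T6}
Step 14: signal(T6) -> count=0 queue=[T5] holders={T3}
Step 15: wait(T2) -> count=0 queue=[T5,T2] holders={T3}
Step 16: signal(T3) -> count=0 queue=[T2] holders={T5}
Step 17: wait(T3) -> count=0 queue=[T2,T3] holders={T5}
Step 18: signal(T5) -> count=0 queue=[T3] holders={T2}
Final holders: {T2} -> T3 not in holders

Answer: no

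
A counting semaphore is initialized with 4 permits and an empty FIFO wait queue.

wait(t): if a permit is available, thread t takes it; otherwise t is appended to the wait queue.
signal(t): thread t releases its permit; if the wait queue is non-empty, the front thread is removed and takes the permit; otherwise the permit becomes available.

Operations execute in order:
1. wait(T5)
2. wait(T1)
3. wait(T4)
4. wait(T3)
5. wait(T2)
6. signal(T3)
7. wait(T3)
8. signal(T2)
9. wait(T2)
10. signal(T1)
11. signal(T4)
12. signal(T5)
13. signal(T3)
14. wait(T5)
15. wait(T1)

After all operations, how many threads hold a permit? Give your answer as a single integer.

Step 1: wait(T5) -> count=3 queue=[] holders={T5}
Step 2: wait(T1) -> count=2 queue=[] holders={T1,T5}
Step 3: wait(T4) -> count=1 queue=[] holders={T1,T4,T5}
Step 4: wait(T3) -> count=0 queue=[] holders={T1,T3,T4,T5}
Step 5: wait(T2) -> count=0 queue=[T2] holders={T1,T3,T4,T5}
Step 6: signal(T3) -> count=0 queue=[] holders={T1,T2,T4,T5}
Step 7: wait(T3) -> count=0 queue=[T3] holders={T1,T2,T4,T5}
Step 8: signal(T2) -> count=0 queue=[] holders={T1,T3,T4,T5}
Step 9: wait(T2) -> count=0 queue=[T2] holders={T1,T3,T4,T5}
Step 10: signal(T1) -> count=0 queue=[] holders={T2,T3,T4,T5}
Step 11: signal(T4) -> count=1 queue=[] holders={T2,T3,T5}
Step 12: signal(T5) -> count=2 queue=[] holders={T2,T3}
Step 13: signal(T3) -> count=3 queue=[] holders={T2}
Step 14: wait(T5) -> count=2 queue=[] holders={T2,T5}
Step 15: wait(T1) -> count=1 queue=[] holders={T1,T2,T5}
Final holders: {T1,T2,T5} -> 3 thread(s)

Answer: 3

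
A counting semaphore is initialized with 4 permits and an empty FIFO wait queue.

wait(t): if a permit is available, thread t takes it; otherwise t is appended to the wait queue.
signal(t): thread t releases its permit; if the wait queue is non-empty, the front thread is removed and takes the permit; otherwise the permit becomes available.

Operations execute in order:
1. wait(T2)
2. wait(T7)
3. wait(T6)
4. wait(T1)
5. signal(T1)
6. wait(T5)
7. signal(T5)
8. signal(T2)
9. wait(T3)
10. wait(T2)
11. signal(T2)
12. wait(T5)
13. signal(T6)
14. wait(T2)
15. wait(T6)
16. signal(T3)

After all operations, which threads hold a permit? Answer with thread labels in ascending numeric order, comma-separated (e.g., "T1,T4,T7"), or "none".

Answer: T2,T5,T6,T7

Derivation:
Step 1: wait(T2) -> count=3 queue=[] holders={T2}
Step 2: wait(T7) -> count=2 queue=[] holders={T2,T7}
Step 3: wait(T6) -> count=1 queue=[] holders={T2,T6,T7}
Step 4: wait(T1) -> count=0 queue=[] holders={T1,T2,T6,T7}
Step 5: signal(T1) -> count=1 queue=[] holders={T2,T6,T7}
Step 6: wait(T5) -> count=0 queue=[] holders={T2,T5,T6,T7}
Step 7: signal(T5) -> count=1 queue=[] holders={T2,T6,T7}
Step 8: signal(T2) -> count=2 queue=[] holders={T6,T7}
Step 9: wait(T3) -> count=1 queue=[] holders={T3,T6,T7}
Step 10: wait(T2) -> count=0 queue=[] holders={T2,T3,T6,T7}
Step 11: signal(T2) -> count=1 queue=[] holders={T3,T6,T7}
Step 12: wait(T5) -> count=0 queue=[] holders={T3,T5,T6,T7}
Step 13: signal(T6) -> count=1 queue=[] holders={T3,T5,T7}
Step 14: wait(T2) -> count=0 queue=[] holders={T2,T3,T5,T7}
Step 15: wait(T6) -> count=0 queue=[T6] holders={T2,T3,T5,T7}
Step 16: signal(T3) -> count=0 queue=[] holders={T2,T5,T6,T7}
Final holders: T2,T5,T6,T7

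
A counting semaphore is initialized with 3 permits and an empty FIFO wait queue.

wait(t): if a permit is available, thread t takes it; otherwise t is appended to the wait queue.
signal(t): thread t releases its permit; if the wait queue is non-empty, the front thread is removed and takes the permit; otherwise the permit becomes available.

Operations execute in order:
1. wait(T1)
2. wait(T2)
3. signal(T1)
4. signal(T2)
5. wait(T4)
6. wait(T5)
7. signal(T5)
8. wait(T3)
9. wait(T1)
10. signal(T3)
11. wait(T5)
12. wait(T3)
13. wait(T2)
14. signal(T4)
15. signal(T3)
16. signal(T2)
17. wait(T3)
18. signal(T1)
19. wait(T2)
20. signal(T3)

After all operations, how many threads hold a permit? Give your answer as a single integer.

Answer: 2

Derivation:
Step 1: wait(T1) -> count=2 queue=[] holders={T1}
Step 2: wait(T2) -> count=1 queue=[] holders={T1,T2}
Step 3: signal(T1) -> count=2 queue=[] holders={T2}
Step 4: signal(T2) -> count=3 queue=[] holders={none}
Step 5: wait(T4) -> count=2 queue=[] holders={T4}
Step 6: wait(T5) -> count=1 queue=[] holders={T4,T5}
Step 7: signal(T5) -> count=2 queue=[] holders={T4}
Step 8: wait(T3) -> count=1 queue=[] holders={T3,T4}
Step 9: wait(T1) -> count=0 queue=[] holders={T1,T3,T4}
Step 10: signal(T3) -> count=1 queue=[] holders={T1,T4}
Step 11: wait(T5) -> count=0 queue=[] holders={T1,T4,T5}
Step 12: wait(T3) -> count=0 queue=[T3] holders={T1,T4,T5}
Step 13: wait(T2) -> count=0 queue=[T3,T2] holders={T1,T4,T5}
Step 14: signal(T4) -> count=0 queue=[T2] holders={T1,T3,T5}
Step 15: signal(T3) -> count=0 queue=[] holders={T1,T2,T5}
Step 16: signal(T2) -> count=1 queue=[] holders={T1,T5}
Step 17: wait(T3) -> count=0 queue=[] holders={T1,T3,T5}
Step 18: signal(T1) -> count=1 queue=[] holders={T3,T5}
Step 19: wait(T2) -> count=0 queue=[] holders={T2,T3,T5}
Step 20: signal(T3) -> count=1 queue=[] holders={T2,T5}
Final holders: {T2,T5} -> 2 thread(s)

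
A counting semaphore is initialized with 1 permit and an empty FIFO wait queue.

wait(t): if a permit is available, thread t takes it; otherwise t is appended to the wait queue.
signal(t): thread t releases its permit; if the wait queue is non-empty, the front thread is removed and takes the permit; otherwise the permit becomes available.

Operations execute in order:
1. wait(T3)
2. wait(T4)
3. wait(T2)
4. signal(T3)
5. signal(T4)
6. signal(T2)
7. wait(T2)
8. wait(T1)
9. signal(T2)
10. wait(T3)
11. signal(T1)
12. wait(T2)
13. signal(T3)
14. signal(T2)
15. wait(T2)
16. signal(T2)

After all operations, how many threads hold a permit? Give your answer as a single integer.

Step 1: wait(T3) -> count=0 queue=[] holders={T3}
Step 2: wait(T4) -> count=0 queue=[T4] holders={T3}
Step 3: wait(T2) -> count=0 queue=[T4,T2] holders={T3}
Step 4: signal(T3) -> count=0 queue=[T2] holders={T4}
Step 5: signal(T4) -> count=0 queue=[] holders={T2}
Step 6: signal(T2) -> count=1 queue=[] holders={none}
Step 7: wait(T2) -> count=0 queue=[] holders={T2}
Step 8: wait(T1) -> count=0 queue=[T1] holders={T2}
Step 9: signal(T2) -> count=0 queue=[] holders={T1}
Step 10: wait(T3) -> count=0 queue=[T3] holders={T1}
Step 11: signal(T1) -> count=0 queue=[] holders={T3}
Step 12: wait(T2) -> count=0 queue=[T2] holders={T3}
Step 13: signal(T3) -> count=0 queue=[] holders={T2}
Step 14: signal(T2) -> count=1 queue=[] holders={none}
Step 15: wait(T2) -> count=0 queue=[] holders={T2}
Step 16: signal(T2) -> count=1 queue=[] holders={none}
Final holders: {none} -> 0 thread(s)

Answer: 0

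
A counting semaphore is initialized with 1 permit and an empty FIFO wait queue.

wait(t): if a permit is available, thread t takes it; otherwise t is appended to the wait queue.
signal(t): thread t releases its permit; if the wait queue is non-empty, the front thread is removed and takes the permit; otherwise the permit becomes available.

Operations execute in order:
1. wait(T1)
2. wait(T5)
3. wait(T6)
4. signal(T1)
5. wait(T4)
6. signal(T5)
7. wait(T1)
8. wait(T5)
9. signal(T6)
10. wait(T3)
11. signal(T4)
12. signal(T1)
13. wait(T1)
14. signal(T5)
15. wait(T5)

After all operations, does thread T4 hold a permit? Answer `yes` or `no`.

Step 1: wait(T1) -> count=0 queue=[] holders={T1}
Step 2: wait(T5) -> count=0 queue=[T5] holders={T1}
Step 3: wait(T6) -> count=0 queue=[T5,T6] holders={T1}
Step 4: signal(T1) -> count=0 queue=[T6] holders={T5}
Step 5: wait(T4) -> count=0 queue=[T6,T4] holders={T5}
Step 6: signal(T5) -> count=0 queue=[T4] holders={T6}
Step 7: wait(T1) -> count=0 queue=[T4,T1] holders={T6}
Step 8: wait(T5) -> count=0 queue=[T4,T1,T5] holders={T6}
Step 9: signal(T6) -> count=0 queue=[T1,T5] holders={T4}
Step 10: wait(T3) -> count=0 queue=[T1,T5,T3] holders={T4}
Step 11: signal(T4) -> count=0 queue=[T5,T3] holders={T1}
Step 12: signal(T1) -> count=0 queue=[T3] holders={T5}
Step 13: wait(T1) -> count=0 queue=[T3,T1] holders={T5}
Step 14: signal(T5) -> count=0 queue=[T1] holders={T3}
Step 15: wait(T5) -> count=0 queue=[T1,T5] holders={T3}
Final holders: {T3} -> T4 not in holders

Answer: no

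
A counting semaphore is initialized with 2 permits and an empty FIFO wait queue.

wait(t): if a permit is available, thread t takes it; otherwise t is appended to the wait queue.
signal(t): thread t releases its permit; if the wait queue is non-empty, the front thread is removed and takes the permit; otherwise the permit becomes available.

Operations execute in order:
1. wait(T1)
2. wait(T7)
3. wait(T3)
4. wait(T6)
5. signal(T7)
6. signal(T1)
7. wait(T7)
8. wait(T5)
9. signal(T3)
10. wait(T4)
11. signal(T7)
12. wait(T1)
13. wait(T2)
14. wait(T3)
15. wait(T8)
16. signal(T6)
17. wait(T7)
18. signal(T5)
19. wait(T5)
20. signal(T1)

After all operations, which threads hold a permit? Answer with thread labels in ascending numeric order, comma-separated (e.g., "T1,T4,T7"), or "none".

Answer: T2,T4

Derivation:
Step 1: wait(T1) -> count=1 queue=[] holders={T1}
Step 2: wait(T7) -> count=0 queue=[] holders={T1,T7}
Step 3: wait(T3) -> count=0 queue=[T3] holders={T1,T7}
Step 4: wait(T6) -> count=0 queue=[T3,T6] holders={T1,T7}
Step 5: signal(T7) -> count=0 queue=[T6] holders={T1,T3}
Step 6: signal(T1) -> count=0 queue=[] holders={T3,T6}
Step 7: wait(T7) -> count=0 queue=[T7] holders={T3,T6}
Step 8: wait(T5) -> count=0 queue=[T7,T5] holders={T3,T6}
Step 9: signal(T3) -> count=0 queue=[T5] holders={T6,T7}
Step 10: wait(T4) -> count=0 queue=[T5,T4] holders={T6,T7}
Step 11: signal(T7) -> count=0 queue=[T4] holders={T5,T6}
Step 12: wait(T1) -> count=0 queue=[T4,T1] holders={T5,T6}
Step 13: wait(T2) -> count=0 queue=[T4,T1,T2] holders={T5,T6}
Step 14: wait(T3) -> count=0 queue=[T4,T1,T2,T3] holders={T5,T6}
Step 15: wait(T8) -> count=0 queue=[T4,T1,T2,T3,T8] holders={T5,T6}
Step 16: signal(T6) -> count=0 queue=[T1,T2,T3,T8] holders={T4,T5}
Step 17: wait(T7) -> count=0 queue=[T1,T2,T3,T8,T7] holders={T4,T5}
Step 18: signal(T5) -> count=0 queue=[T2,T3,T8,T7] holders={T1,T4}
Step 19: wait(T5) -> count=0 queue=[T2,T3,T8,T7,T5] holders={T1,T4}
Step 20: signal(T1) -> count=0 queue=[T3,T8,T7,T5] holders={T2,T4}
Final holders: T2,T4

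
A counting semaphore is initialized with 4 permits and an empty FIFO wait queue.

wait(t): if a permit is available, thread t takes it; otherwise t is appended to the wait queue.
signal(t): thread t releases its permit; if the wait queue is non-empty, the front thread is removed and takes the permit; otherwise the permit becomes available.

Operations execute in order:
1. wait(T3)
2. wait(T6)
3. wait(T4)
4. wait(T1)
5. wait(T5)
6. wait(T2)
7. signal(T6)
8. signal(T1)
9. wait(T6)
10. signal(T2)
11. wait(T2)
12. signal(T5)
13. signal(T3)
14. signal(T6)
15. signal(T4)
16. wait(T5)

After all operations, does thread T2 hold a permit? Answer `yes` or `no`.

Step 1: wait(T3) -> count=3 queue=[] holders={T3}
Step 2: wait(T6) -> count=2 queue=[] holders={T3,T6}
Step 3: wait(T4) -> count=1 queue=[] holders={T3,T4,T6}
Step 4: wait(T1) -> count=0 queue=[] holders={T1,T3,T4,T6}
Step 5: wait(T5) -> count=0 queue=[T5] holders={T1,T3,T4,T6}
Step 6: wait(T2) -> count=0 queue=[T5,T2] holders={T1,T3,T4,T6}
Step 7: signal(T6) -> count=0 queue=[T2] holders={T1,T3,T4,T5}
Step 8: signal(T1) -> count=0 queue=[] holders={T2,T3,T4,T5}
Step 9: wait(T6) -> count=0 queue=[T6] holders={T2,T3,T4,T5}
Step 10: signal(T2) -> count=0 queue=[] holders={T3,T4,T5,T6}
Step 11: wait(T2) -> count=0 queue=[T2] holders={T3,T4,T5,T6}
Step 12: signal(T5) -> count=0 queue=[] holders={T2,T3,T4,T6}
Step 13: signal(T3) -> count=1 queue=[] holders={T2,T4,T6}
Step 14: signal(T6) -> count=2 queue=[] holders={T2,T4}
Step 15: signal(T4) -> count=3 queue=[] holders={T2}
Step 16: wait(T5) -> count=2 queue=[] holders={T2,T5}
Final holders: {T2,T5} -> T2 in holders

Answer: yes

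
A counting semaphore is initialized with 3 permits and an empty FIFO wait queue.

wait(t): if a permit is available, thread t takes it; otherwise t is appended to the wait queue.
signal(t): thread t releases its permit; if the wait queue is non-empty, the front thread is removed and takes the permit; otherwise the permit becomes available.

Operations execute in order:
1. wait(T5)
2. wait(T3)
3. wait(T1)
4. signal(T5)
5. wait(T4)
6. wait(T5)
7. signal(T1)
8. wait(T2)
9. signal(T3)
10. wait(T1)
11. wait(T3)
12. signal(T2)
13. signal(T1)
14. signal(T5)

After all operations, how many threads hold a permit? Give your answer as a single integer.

Answer: 2

Derivation:
Step 1: wait(T5) -> count=2 queue=[] holders={T5}
Step 2: wait(T3) -> count=1 queue=[] holders={T3,T5}
Step 3: wait(T1) -> count=0 queue=[] holders={T1,T3,T5}
Step 4: signal(T5) -> count=1 queue=[] holders={T1,T3}
Step 5: wait(T4) -> count=0 queue=[] holders={T1,T3,T4}
Step 6: wait(T5) -> count=0 queue=[T5] holders={T1,T3,T4}
Step 7: signal(T1) -> count=0 queue=[] holders={T3,T4,T5}
Step 8: wait(T2) -> count=0 queue=[T2] holders={T3,T4,T5}
Step 9: signal(T3) -> count=0 queue=[] holders={T2,T4,T5}
Step 10: wait(T1) -> count=0 queue=[T1] holders={T2,T4,T5}
Step 11: wait(T3) -> count=0 queue=[T1,T3] holders={T2,T4,T5}
Step 12: signal(T2) -> count=0 queue=[T3] holders={T1,T4,T5}
Step 13: signal(T1) -> count=0 queue=[] holders={T3,T4,T5}
Step 14: signal(T5) -> count=1 queue=[] holders={T3,T4}
Final holders: {T3,T4} -> 2 thread(s)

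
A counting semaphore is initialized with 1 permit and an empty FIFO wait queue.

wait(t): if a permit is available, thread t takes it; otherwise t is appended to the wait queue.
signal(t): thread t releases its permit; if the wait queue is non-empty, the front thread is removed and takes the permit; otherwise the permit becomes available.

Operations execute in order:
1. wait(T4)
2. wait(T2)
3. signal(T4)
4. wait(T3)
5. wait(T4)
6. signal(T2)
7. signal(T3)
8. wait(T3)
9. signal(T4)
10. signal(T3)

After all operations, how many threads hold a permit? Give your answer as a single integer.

Answer: 0

Derivation:
Step 1: wait(T4) -> count=0 queue=[] holders={T4}
Step 2: wait(T2) -> count=0 queue=[T2] holders={T4}
Step 3: signal(T4) -> count=0 queue=[] holders={T2}
Step 4: wait(T3) -> count=0 queue=[T3] holders={T2}
Step 5: wait(T4) -> count=0 queue=[T3,T4] holders={T2}
Step 6: signal(T2) -> count=0 queue=[T4] holders={T3}
Step 7: signal(T3) -> count=0 queue=[] holders={T4}
Step 8: wait(T3) -> count=0 queue=[T3] holders={T4}
Step 9: signal(T4) -> count=0 queue=[] holders={T3}
Step 10: signal(T3) -> count=1 queue=[] holders={none}
Final holders: {none} -> 0 thread(s)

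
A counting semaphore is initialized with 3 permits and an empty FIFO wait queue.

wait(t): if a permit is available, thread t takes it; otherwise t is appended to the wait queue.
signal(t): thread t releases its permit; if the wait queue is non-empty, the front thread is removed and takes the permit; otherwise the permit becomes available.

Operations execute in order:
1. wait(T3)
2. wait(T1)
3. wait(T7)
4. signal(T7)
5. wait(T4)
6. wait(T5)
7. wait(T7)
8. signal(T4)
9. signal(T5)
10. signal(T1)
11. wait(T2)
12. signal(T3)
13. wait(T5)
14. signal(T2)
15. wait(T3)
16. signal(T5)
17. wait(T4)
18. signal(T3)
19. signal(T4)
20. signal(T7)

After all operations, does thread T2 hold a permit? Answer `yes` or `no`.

Step 1: wait(T3) -> count=2 queue=[] holders={T3}
Step 2: wait(T1) -> count=1 queue=[] holders={T1,T3}
Step 3: wait(T7) -> count=0 queue=[] holders={T1,T3,T7}
Step 4: signal(T7) -> count=1 queue=[] holders={T1,T3}
Step 5: wait(T4) -> count=0 queue=[] holders={T1,T3,T4}
Step 6: wait(T5) -> count=0 queue=[T5] holders={T1,T3,T4}
Step 7: wait(T7) -> count=0 queue=[T5,T7] holders={T1,T3,T4}
Step 8: signal(T4) -> count=0 queue=[T7] holders={T1,T3,T5}
Step 9: signal(T5) -> count=0 queue=[] holders={T1,T3,T7}
Step 10: signal(T1) -> count=1 queue=[] holders={T3,T7}
Step 11: wait(T2) -> count=0 queue=[] holders={T2,T3,T7}
Step 12: signal(T3) -> count=1 queue=[] holders={T2,T7}
Step 13: wait(T5) -> count=0 queue=[] holders={T2,T5,T7}
Step 14: signal(T2) -> count=1 queue=[] holders={T5,T7}
Step 15: wait(T3) -> count=0 queue=[] holders={T3,T5,T7}
Step 16: signal(T5) -> count=1 queue=[] holders={T3,T7}
Step 17: wait(T4) -> count=0 queue=[] holders={T3,T4,T7}
Step 18: signal(T3) -> count=1 queue=[] holders={T4,T7}
Step 19: signal(T4) -> count=2 queue=[] holders={T7}
Step 20: signal(T7) -> count=3 queue=[] holders={none}
Final holders: {none} -> T2 not in holders

Answer: no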